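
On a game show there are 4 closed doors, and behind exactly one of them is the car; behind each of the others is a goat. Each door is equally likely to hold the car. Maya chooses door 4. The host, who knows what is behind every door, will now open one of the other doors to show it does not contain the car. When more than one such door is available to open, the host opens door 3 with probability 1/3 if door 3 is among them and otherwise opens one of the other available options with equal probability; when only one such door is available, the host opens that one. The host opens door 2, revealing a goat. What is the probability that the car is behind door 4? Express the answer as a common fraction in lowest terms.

Apply Bayes' rule, conditioning on where the car actually is.
If it is behind door 1 (prior 1/4): door 3 is available but not opened, probability 2/3; weight (1/4)·(2/3) = 1/6.
If it is behind door 2 (prior 1/4): the host opened door 2, so this case is ruled out; weight (1/4)·0 = 0.
If it is behind door 3 (prior 1/4): door 3 holds the prize so is unavailable; the host chooses uniformly among the 2 others, probability 1/2; weight (1/4)·(1/2) = 1/8.
If it is behind door 4 (prior 1/4): door 3 is available but not opened; door 2 gets probability (1 − 1/3)/2 = 1/3; weight (1/4)·(1/3) = 1/12.
The weights sum to 3/8.
So P(the car behind door 4 | the host opened door 2) = (1/12) / (3/8) = 2/9.

2/9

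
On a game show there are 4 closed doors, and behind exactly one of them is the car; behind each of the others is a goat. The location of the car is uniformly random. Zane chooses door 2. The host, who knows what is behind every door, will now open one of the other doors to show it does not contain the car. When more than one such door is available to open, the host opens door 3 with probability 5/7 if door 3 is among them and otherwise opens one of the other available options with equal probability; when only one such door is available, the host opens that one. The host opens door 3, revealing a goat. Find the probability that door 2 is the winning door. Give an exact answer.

Consider each possible location of the car in turn.
If it is behind any of doors 1, 2, and 4 (prior 1/4 each): door 3 is available, opened with probability 5/7; weight (1/4)·(5/7) = 5/28 each.
If it is behind door 3 (prior 1/4): the host opened door 3, so this case is ruled out; weight (1/4)·0 = 0.
The weights sum to 15/28.
So P(the car behind door 2 | the host opened door 3) = (5/28) / (15/28) = 1/3.

1/3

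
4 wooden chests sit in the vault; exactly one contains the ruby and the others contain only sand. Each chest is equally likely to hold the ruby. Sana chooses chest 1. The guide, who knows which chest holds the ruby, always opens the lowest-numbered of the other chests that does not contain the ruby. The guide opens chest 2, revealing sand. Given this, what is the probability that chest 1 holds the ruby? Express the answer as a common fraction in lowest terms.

Apply Bayes' rule, conditioning on where the ruby actually is.
If it is in any of chests 1, 3, and 4 (prior 1/4 each): chest 2 is the lowest-numbered option available, probability 1; weight (1/4)·1 = 1/4 each.
If it is in chest 2 (prior 1/4): the guide opened chest 2, so this case is ruled out; weight (1/4)·0 = 0.
The weights sum to 3/4.
So P(the ruby in chest 1 | the guide opened chest 2) = (1/4) / (3/4) = 1/3.

1/3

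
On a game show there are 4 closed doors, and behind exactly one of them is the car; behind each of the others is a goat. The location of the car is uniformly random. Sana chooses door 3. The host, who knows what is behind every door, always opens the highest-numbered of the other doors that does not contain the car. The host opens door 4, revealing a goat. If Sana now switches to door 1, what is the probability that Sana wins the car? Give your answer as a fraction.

1/3

Apply Bayes' rule, conditioning on where the car actually is.
If it is behind any of doors 1, 2, and 3 (prior 1/4 each): door 4 is the highest-numbered option available, probability 1; weight (1/4)·1 = 1/4 each.
If it is behind door 4 (prior 1/4): the host opened door 4, so this case is ruled out; weight (1/4)·0 = 0.
The weights sum to 3/4.
So P(the car behind door 1 | the host opened door 4) = (1/4) / (3/4) = 1/3.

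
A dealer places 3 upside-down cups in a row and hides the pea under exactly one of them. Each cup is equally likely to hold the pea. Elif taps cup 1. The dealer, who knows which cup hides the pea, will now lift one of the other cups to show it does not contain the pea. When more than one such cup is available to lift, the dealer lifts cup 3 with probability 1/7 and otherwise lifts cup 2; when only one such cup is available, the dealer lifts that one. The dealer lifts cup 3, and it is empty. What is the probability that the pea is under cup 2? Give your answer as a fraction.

Condition on the true location of the pea.
If it is under cup 1 (prior 1/3): cup 3 is available, opened with probability 1/7; weight (1/3)·(1/7) = 1/21.
If it is under cup 2 (prior 1/3): only cup 3 is available, probability 1; weight (1/3)·1 = 1/3.
If it is under cup 3 (prior 1/3): the dealer opened cup 3, so this case is ruled out; weight (1/3)·0 = 0.
The weights sum to 8/21.
So P(the pea under cup 2 | the dealer opened cup 3) = (1/3) / (8/21) = 7/8.

7/8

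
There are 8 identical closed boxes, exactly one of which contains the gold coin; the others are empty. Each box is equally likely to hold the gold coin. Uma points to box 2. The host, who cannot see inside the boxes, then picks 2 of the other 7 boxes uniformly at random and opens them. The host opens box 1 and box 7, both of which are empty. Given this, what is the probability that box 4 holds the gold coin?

Because the host chose which boxes to open without knowing where the gold coin is, the choice is independent of the prize location. Learning that none of the 2 opened boxes holds the gold coin simply rules out those 2 locations and leaves the remaining 6 boxes still equally likely by symmetry.
So P(the gold coin in box 4) = 1/6.

1/6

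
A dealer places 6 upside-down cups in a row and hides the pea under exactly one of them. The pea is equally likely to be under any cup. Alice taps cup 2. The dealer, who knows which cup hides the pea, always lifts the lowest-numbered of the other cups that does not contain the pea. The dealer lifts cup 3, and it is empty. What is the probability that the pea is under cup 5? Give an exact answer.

0

Apply Bayes' rule, conditioning on where the pea actually is.
If it is under cup 1 (prior 1/6): cup 3 is the lowest-numbered option available, probability 1; weight (1/6)·1 = 1/6.
If it is under any of cups 2, 4, 5, and 6 (prior 1/6 each): the dealer would have opened cup 1 instead, probability 0; weight (1/6)·0 = 0 each.
If it is under cup 3 (prior 1/6): the dealer opened cup 3, so this case is ruled out; weight (1/6)·0 = 0.
The weights sum to 1/6.
So P(the pea under cup 5 | the dealer opened cup 3) = 0 / (1/6) = 0.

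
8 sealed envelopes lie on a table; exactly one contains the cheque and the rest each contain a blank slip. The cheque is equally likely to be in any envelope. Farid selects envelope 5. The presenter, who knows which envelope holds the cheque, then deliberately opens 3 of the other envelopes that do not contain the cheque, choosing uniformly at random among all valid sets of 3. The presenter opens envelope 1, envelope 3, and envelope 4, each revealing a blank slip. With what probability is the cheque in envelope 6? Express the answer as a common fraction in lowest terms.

7/32

Apply Bayes' rule, conditioning on where the cheque actually is.
If it is in any of envelopes 1, 3, and 4 (prior 1/8 each): that envelope was opened and seen not to hold the prize — ruled out; weight (1/8)·0 = 0 each.
If it is in any of envelopes 2, 6, 7, and 8 (prior 1/8 each): the presenter has 20 equally likely choices, so probability 1/20; weight (1/8)·(1/20) = 1/160 each.
If it is in envelope 5 (prior 1/8): the presenter has 35 equally likely choices, so probability 1/35; weight (1/8)·(1/35) = 1/280.
The weights sum to 1/35.
So P(the cheque in envelope 6 | the presenter opened envelope 1, envelope 3, and envelope 4) = (1/160) / (1/35) = 7/32.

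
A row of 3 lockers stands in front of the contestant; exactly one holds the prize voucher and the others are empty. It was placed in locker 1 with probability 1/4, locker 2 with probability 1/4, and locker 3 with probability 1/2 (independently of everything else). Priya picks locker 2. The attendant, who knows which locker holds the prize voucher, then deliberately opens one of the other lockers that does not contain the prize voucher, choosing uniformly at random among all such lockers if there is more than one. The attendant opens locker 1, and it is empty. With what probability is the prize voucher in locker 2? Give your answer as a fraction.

Consider each possible location of the prize voucher in turn.
If it is in locker 1 (prior 1/4): the attendant opened locker 1, so this case is ruled out; weight (1/4)·0 = 0.
If it is in locker 2 (prior 1/4): the attendant has 2 equally likely choices, so probability 1/2; weight (1/4)·(1/2) = 1/8.
If it is in locker 3 (prior 1/2): the attendant has no choice, probability 1; weight (1/2)·1 = 1/2.
The weights sum to 5/8.
So P(the prize voucher in locker 2 | the attendant opened locker 1) = (1/8) / (5/8) = 1/5.

1/5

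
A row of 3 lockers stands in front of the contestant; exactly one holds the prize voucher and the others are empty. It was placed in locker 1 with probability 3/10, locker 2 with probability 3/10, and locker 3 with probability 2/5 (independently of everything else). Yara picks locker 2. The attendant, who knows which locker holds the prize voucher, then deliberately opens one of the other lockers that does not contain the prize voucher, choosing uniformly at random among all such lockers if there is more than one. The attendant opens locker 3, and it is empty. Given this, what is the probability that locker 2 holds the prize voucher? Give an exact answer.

Apply Bayes' rule, conditioning on where the prize voucher actually is.
If it is in locker 1 (prior 3/10): the attendant has no choice, probability 1; weight (3/10)·1 = 3/10.
If it is in locker 2 (prior 3/10): the attendant has 2 equally likely choices, so probability 1/2; weight (3/10)·(1/2) = 3/20.
If it is in locker 3 (prior 2/5): the attendant opened locker 3, so this case is ruled out; weight (2/5)·0 = 0.
The weights sum to 9/20.
So P(the prize voucher in locker 2 | the attendant opened locker 3) = (3/20) / (9/20) = 1/3.

1/3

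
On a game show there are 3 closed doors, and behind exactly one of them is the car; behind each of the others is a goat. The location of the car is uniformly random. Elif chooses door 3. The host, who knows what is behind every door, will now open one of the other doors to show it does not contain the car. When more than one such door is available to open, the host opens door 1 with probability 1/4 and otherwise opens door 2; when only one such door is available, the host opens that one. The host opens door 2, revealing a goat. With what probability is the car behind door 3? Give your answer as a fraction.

3/7

Condition on the true location of the car.
If it is behind door 1 (prior 1/3): only door 2 is available, probability 1; weight (1/3)·1 = 1/3.
If it is behind door 2 (prior 1/3): the host opened door 2, so this case is ruled out; weight (1/3)·0 = 0.
If it is behind door 3 (prior 1/3): door 1 is available but not opened, probability 3/4; weight (1/3)·(3/4) = 1/4.
The weights sum to 7/12.
So P(the car behind door 3 | the host opened door 2) = (1/4) / (7/12) = 3/7.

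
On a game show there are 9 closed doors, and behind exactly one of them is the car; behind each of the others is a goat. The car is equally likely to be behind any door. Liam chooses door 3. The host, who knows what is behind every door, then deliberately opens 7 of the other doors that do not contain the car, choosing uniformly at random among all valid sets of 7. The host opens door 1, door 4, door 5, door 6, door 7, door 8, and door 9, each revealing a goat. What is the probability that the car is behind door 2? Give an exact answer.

8/9

Consider each possible location of the car in turn.
If it is behind any of doors 1, 4, 5, 6, 7, 8, and 9 (prior 1/9 each): that door was opened and seen not to hold the prize — ruled out; weight (1/9)·0 = 0 each.
If it is behind door 2 (prior 1/9): the host has no choice, probability 1; weight (1/9)·1 = 1/9.
If it is behind door 3 (prior 1/9): the host has 8 equally likely choices, so probability 1/8; weight (1/9)·(1/8) = 1/72.
The weights sum to 1/8.
So P(the car behind door 2 | the host opened door 1, door 4, door 5, door 6, door 7, door 8, and door 9) = (1/9) / (1/8) = 8/9.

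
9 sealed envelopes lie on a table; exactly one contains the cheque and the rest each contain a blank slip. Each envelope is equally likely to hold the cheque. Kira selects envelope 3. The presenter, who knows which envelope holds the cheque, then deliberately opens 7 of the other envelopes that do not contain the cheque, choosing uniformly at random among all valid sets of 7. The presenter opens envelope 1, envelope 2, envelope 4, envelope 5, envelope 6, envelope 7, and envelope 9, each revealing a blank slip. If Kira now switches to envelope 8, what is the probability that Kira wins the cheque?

Condition on the true location of the cheque.
If it is in any of envelopes 1, 2, 4, 5, 6, 7, and 9 (prior 1/9 each): that envelope was opened and seen not to hold the prize — ruled out; weight (1/9)·0 = 0 each.
If it is in envelope 3 (prior 1/9): the presenter has 8 equally likely choices, so probability 1/8; weight (1/9)·(1/8) = 1/72.
If it is in envelope 8 (prior 1/9): the presenter has no choice, probability 1; weight (1/9)·1 = 1/9.
The weights sum to 1/8.
So P(the cheque in envelope 8 | the presenter opened envelope 1, envelope 2, envelope 4, envelope 5, envelope 6, envelope 7, and envelope 9) = (1/9) / (1/8) = 8/9.

8/9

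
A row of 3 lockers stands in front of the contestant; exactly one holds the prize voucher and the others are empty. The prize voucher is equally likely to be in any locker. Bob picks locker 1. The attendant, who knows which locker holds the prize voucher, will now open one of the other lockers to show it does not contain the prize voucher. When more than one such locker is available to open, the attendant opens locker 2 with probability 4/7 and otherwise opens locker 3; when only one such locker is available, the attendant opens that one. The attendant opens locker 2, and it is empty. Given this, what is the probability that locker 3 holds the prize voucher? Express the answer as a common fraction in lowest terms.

7/11

Consider each possible location of the prize voucher in turn.
If it is in locker 1 (prior 1/3): locker 2 is available, opened with probability 4/7; weight (1/3)·(4/7) = 4/21.
If it is in locker 2 (prior 1/3): the attendant opened locker 2, so this case is ruled out; weight (1/3)·0 = 0.
If it is in locker 3 (prior 1/3): only locker 2 is available, probability 1; weight (1/3)·1 = 1/3.
The weights sum to 11/21.
So P(the prize voucher in locker 3 | the attendant opened locker 2) = (1/3) / (11/21) = 7/11.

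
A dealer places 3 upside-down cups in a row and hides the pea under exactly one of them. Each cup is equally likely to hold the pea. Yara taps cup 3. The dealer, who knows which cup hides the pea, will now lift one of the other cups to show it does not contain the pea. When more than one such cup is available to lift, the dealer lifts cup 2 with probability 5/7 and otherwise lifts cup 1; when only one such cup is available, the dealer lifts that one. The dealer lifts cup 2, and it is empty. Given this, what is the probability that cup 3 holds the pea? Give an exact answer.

Apply Bayes' rule, conditioning on where the pea actually is.
If it is under cup 1 (prior 1/3): only cup 2 is available, probability 1; weight (1/3)·1 = 1/3.
If it is under cup 2 (prior 1/3): the dealer opened cup 2, so this case is ruled out; weight (1/3)·0 = 0.
If it is under cup 3 (prior 1/3): cup 2 is available, opened with probability 5/7; weight (1/3)·(5/7) = 5/21.
The weights sum to 4/7.
So P(the pea under cup 3 | the dealer opened cup 2) = (5/21) / (4/7) = 5/12.

5/12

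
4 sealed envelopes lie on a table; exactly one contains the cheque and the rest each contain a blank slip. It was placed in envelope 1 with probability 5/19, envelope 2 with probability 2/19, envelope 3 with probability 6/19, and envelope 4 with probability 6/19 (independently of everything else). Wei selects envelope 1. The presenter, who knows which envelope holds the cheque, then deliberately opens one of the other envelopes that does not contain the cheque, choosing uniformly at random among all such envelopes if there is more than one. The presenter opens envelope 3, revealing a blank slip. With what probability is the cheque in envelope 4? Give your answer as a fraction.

9/17

Consider each possible location of the cheque in turn.
If it is in envelope 1 (prior 5/19): the presenter has 3 equally likely choices, so probability 1/3; weight (5/19)·(1/3) = 5/57.
If it is in envelope 2 (prior 2/19): the presenter has 2 equally likely choices, so probability 1/2; weight (2/19)·(1/2) = 1/19.
If it is in envelope 3 (prior 6/19): the presenter opened envelope 3, so this case is ruled out; weight (6/19)·0 = 0.
If it is in envelope 4 (prior 6/19): the presenter has 2 equally likely choices, so probability 1/2; weight (6/19)·(1/2) = 3/19.
The weights sum to 17/57.
So P(the cheque in envelope 4 | the presenter opened envelope 3) = (3/19) / (17/57) = 9/17.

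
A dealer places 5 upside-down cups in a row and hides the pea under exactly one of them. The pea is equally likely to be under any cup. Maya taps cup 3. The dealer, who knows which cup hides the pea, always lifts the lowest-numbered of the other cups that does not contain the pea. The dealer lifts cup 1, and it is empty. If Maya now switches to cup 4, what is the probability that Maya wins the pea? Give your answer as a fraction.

1/4

Condition on the true location of the pea.
If it is under cup 1 (prior 1/5): the dealer opened cup 1, so this case is ruled out; weight (1/5)·0 = 0.
If it is under any of cups 2, 3, 4, and 5 (prior 1/5 each): cup 1 is the lowest-numbered option available, probability 1; weight (1/5)·1 = 1/5 each.
The weights sum to 4/5.
So P(the pea under cup 4 | the dealer opened cup 1) = (1/5) / (4/5) = 1/4.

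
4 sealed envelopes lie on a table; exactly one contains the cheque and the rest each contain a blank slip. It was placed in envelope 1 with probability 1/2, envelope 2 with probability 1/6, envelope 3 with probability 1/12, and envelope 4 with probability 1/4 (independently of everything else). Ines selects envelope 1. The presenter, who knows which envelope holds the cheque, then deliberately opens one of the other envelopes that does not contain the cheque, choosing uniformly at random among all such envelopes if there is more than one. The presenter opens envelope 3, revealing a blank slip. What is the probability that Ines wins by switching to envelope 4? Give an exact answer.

1/3

Consider each possible location of the cheque in turn.
If it is in envelope 1 (prior 1/2): the presenter has 3 equally likely choices, so probability 1/3; weight (1/2)·(1/3) = 1/6.
If it is in envelope 2 (prior 1/6): the presenter has 2 equally likely choices, so probability 1/2; weight (1/6)·(1/2) = 1/12.
If it is in envelope 3 (prior 1/12): the presenter opened envelope 3, so this case is ruled out; weight (1/12)·0 = 0.
If it is in envelope 4 (prior 1/4): the presenter has 2 equally likely choices, so probability 1/2; weight (1/4)·(1/2) = 1/8.
The weights sum to 3/8.
So P(the cheque in envelope 4 | the presenter opened envelope 3) = (1/8) / (3/8) = 1/3.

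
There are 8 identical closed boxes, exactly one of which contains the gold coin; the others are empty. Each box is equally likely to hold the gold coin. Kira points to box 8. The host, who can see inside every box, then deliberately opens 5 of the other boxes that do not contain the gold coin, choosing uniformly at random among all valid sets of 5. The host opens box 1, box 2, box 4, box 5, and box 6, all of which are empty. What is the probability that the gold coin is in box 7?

7/16

Consider each possible location of the gold coin in turn.
If it is in any of boxes 1, 2, 4, 5, and 6 (prior 1/8 each): that box was opened and seen not to hold the prize — ruled out; weight (1/8)·0 = 0 each.
If it is in either of boxes 3 and 7 (prior 1/8 each): the host has 6 equally likely choices, so probability 1/6; weight (1/8)·(1/6) = 1/48 each.
If it is in box 8 (prior 1/8): the host has 21 equally likely choices, so probability 1/21; weight (1/8)·(1/21) = 1/168.
The weights sum to 1/21.
So P(the gold coin in box 7 | the host opened box 1, box 2, box 4, box 5, and box 6) = (1/48) / (1/21) = 7/16.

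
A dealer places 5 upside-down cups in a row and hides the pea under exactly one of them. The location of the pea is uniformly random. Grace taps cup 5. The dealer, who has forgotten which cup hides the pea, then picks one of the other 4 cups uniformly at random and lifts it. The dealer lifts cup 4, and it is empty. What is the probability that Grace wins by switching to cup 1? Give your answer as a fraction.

Condition on the true location of the pea.
If it is under any of cups 1, 2, 3, and 5 (prior 1/5 each): the dealer picks cup 4 with probability 1/4 regardless, and it is not the prize; weight (1/5)·(1/4) = 1/20 each.
If it is under cup 4 (prior 1/5): the dealer opened cup 4, so this case is ruled out; weight (1/5)·0 = 0.
The weights sum to 1/5.
So P(the pea under cup 1 | the dealer opened cup 4) = (1/20) / (1/5) = 1/4.

1/4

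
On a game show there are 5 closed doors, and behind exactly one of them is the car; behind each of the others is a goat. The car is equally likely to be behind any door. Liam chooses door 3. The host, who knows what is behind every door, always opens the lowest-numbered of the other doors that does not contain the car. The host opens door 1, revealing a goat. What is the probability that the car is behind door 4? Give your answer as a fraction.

Apply Bayes' rule, conditioning on where the car actually is.
If it is behind door 1 (prior 1/5): the host opened door 1, so this case is ruled out; weight (1/5)·0 = 0.
If it is behind any of doors 2, 3, 4, and 5 (prior 1/5 each): door 1 is the lowest-numbered option available, probability 1; weight (1/5)·1 = 1/5 each.
The weights sum to 4/5.
So P(the car behind door 4 | the host opened door 1) = (1/5) / (4/5) = 1/4.

1/4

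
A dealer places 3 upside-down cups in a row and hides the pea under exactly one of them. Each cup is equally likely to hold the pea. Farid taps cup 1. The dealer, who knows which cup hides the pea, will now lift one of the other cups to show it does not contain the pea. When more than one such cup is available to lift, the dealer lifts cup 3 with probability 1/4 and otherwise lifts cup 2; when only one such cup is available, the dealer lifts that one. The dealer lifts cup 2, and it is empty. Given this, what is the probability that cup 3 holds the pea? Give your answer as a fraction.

4/7

Condition on the true location of the pea.
If it is under cup 1 (prior 1/3): cup 3 is available but not opened, probability 3/4; weight (1/3)·(3/4) = 1/4.
If it is under cup 2 (prior 1/3): the dealer opened cup 2, so this case is ruled out; weight (1/3)·0 = 0.
If it is under cup 3 (prior 1/3): only cup 2 is available, probability 1; weight (1/3)·1 = 1/3.
The weights sum to 7/12.
So P(the pea under cup 3 | the dealer opened cup 2) = (1/3) / (7/12) = 4/7.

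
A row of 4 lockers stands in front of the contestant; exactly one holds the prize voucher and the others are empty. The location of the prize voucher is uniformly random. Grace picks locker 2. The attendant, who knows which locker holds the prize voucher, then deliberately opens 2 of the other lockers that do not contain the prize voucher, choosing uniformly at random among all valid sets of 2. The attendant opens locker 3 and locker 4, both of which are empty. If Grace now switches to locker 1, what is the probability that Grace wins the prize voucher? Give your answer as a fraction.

3/4

Consider each possible location of the prize voucher in turn.
If it is in locker 1 (prior 1/4): the attendant has no choice, probability 1; weight (1/4)·1 = 1/4.
If it is in locker 2 (prior 1/4): the attendant has 3 equally likely choices, so probability 1/3; weight (1/4)·(1/3) = 1/12.
If it is in either of lockers 3 and 4 (prior 1/4 each): that locker was opened and seen not to hold the prize — ruled out; weight (1/4)·0 = 0 each.
The weights sum to 1/3.
So P(the prize voucher in locker 1 | the attendant opened locker 3 and locker 4) = (1/4) / (1/3) = 3/4.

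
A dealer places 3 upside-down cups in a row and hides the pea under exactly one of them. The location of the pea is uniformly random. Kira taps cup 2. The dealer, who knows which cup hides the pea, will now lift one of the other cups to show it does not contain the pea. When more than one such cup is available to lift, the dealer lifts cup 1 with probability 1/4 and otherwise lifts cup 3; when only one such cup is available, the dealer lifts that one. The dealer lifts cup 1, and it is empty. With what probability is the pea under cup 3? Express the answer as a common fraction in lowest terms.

4/5

Condition on the true location of the pea.
If it is under cup 1 (prior 1/3): the dealer opened cup 1, so this case is ruled out; weight (1/3)·0 = 0.
If it is under cup 2 (prior 1/3): cup 1 is available, opened with probability 1/4; weight (1/3)·(1/4) = 1/12.
If it is under cup 3 (prior 1/3): only cup 1 is available, probability 1; weight (1/3)·1 = 1/3.
The weights sum to 5/12.
So P(the pea under cup 3 | the dealer opened cup 1) = (1/3) / (5/12) = 4/5.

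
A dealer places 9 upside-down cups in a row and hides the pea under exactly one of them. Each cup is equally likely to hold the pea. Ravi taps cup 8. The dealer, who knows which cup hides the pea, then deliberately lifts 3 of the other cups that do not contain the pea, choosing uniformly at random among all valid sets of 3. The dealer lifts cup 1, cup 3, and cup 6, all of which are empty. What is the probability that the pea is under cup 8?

Condition on the true location of the pea.
If it is under any of cups 1, 3, and 6 (prior 1/9 each): that cup was opened and seen not to hold the prize — ruled out; weight (1/9)·0 = 0 each.
If it is under any of cups 2, 4, 5, 7, and 9 (prior 1/9 each): the dealer has 35 equally likely choices, so probability 1/35; weight (1/9)·(1/35) = 1/315 each.
If it is under cup 8 (prior 1/9): the dealer has 56 equally likely choices, so probability 1/56; weight (1/9)·(1/56) = 1/504.
The weights sum to 1/56.
So P(the pea under cup 8 | the dealer opened cup 1, cup 3, and cup 6) = (1/504) / (1/56) = 1/9.

1/9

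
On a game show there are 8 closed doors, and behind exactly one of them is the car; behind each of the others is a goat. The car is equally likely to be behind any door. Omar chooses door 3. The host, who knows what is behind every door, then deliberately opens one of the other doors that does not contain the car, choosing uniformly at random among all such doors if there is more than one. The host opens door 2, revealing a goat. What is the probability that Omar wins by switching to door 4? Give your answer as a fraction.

7/48

Apply Bayes' rule, conditioning on where the car actually is.
If it is behind any of doors 1, 4, 5, 6, 7, and 8 (prior 1/8 each): the host has 6 equally likely choices, so probability 1/6; weight (1/8)·(1/6) = 1/48 each.
If it is behind door 2 (prior 1/8): the host opened door 2, so this case is ruled out; weight (1/8)·0 = 0.
If it is behind door 3 (prior 1/8): the host has 7 equally likely choices, so probability 1/7; weight (1/8)·(1/7) = 1/56.
The weights sum to 1/7.
So P(the car behind door 4 | the host opened door 2) = (1/48) / (1/7) = 7/48.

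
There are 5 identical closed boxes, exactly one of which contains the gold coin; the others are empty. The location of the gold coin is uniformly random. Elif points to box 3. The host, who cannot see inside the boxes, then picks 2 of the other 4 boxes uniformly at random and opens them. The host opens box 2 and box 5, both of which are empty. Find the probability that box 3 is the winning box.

1/3

Condition on the true location of the gold coin.
If it is in any of boxes 1, 3, and 4 (prior 1/5 each): the host picks exactly this set with probability 1/6 regardless, and none is the prize; weight (1/5)·(1/6) = 1/30 each.
If it is in either of boxes 2 and 5 (prior 1/5 each): that box was opened and seen not to hold the prize — ruled out; weight (1/5)·0 = 0 each.
The weights sum to 1/10.
So P(the gold coin in box 3 | the host opened box 2 and box 5) = (1/30) / (1/10) = 1/3.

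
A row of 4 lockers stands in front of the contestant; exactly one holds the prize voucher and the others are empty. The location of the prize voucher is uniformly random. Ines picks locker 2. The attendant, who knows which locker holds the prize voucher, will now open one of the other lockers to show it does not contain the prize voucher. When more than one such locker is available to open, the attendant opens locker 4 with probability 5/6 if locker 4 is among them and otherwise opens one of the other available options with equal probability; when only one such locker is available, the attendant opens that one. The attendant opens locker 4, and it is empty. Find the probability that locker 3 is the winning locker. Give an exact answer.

Apply Bayes' rule, conditioning on where the prize voucher actually is.
If it is in any of lockers 1, 2, and 3 (prior 1/4 each): locker 4 is available, opened with probability 5/6; weight (1/4)·(5/6) = 5/24 each.
If it is in locker 4 (prior 1/4): the attendant opened locker 4, so this case is ruled out; weight (1/4)·0 = 0.
The weights sum to 5/8.
So P(the prize voucher in locker 3 | the attendant opened locker 4) = (5/24) / (5/8) = 1/3.

1/3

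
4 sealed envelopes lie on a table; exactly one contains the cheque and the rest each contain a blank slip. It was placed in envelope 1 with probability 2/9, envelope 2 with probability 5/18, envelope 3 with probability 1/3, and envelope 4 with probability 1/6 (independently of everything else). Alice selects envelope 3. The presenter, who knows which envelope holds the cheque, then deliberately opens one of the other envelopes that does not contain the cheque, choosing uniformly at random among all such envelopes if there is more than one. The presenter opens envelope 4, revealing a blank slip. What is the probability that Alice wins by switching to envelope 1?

4/13

Consider each possible location of the cheque in turn.
If it is in envelope 1 (prior 2/9): the presenter has 2 equally likely choices, so probability 1/2; weight (2/9)·(1/2) = 1/9.
If it is in envelope 2 (prior 5/18): the presenter has 2 equally likely choices, so probability 1/2; weight (5/18)·(1/2) = 5/36.
If it is in envelope 3 (prior 1/3): the presenter has 3 equally likely choices, so probability 1/3; weight (1/3)·(1/3) = 1/9.
If it is in envelope 4 (prior 1/6): the presenter opened envelope 4, so this case is ruled out; weight (1/6)·0 = 0.
The weights sum to 13/36.
So P(the cheque in envelope 1 | the presenter opened envelope 4) = (1/9) / (13/36) = 4/13.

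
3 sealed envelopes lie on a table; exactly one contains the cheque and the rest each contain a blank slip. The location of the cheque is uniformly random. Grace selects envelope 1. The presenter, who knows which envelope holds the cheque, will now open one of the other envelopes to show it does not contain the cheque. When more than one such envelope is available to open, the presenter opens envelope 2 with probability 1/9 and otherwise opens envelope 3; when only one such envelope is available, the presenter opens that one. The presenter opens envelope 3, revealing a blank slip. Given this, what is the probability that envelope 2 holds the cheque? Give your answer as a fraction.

Apply Bayes' rule, conditioning on where the cheque actually is.
If it is in envelope 1 (prior 1/3): envelope 2 is available but not opened, probability 8/9; weight (1/3)·(8/9) = 8/27.
If it is in envelope 2 (prior 1/3): only envelope 3 is available, probability 1; weight (1/3)·1 = 1/3.
If it is in envelope 3 (prior 1/3): the presenter opened envelope 3, so this case is ruled out; weight (1/3)·0 = 0.
The weights sum to 17/27.
So P(the cheque in envelope 2 | the presenter opened envelope 3) = (1/3) / (17/27) = 9/17.

9/17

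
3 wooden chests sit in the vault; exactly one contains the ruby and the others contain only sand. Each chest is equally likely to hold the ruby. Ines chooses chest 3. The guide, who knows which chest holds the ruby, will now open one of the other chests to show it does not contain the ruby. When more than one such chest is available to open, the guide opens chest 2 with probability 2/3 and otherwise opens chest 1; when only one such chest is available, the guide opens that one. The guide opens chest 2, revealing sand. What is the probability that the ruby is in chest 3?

2/5

Apply Bayes' rule, conditioning on where the ruby actually is.
If it is in chest 1 (prior 1/3): only chest 2 is available, probability 1; weight (1/3)·1 = 1/3.
If it is in chest 2 (prior 1/3): the guide opened chest 2, so this case is ruled out; weight (1/3)·0 = 0.
If it is in chest 3 (prior 1/3): chest 2 is available, opened with probability 2/3; weight (1/3)·(2/3) = 2/9.
The weights sum to 5/9.
So P(the ruby in chest 3 | the guide opened chest 2) = (2/9) / (5/9) = 2/5.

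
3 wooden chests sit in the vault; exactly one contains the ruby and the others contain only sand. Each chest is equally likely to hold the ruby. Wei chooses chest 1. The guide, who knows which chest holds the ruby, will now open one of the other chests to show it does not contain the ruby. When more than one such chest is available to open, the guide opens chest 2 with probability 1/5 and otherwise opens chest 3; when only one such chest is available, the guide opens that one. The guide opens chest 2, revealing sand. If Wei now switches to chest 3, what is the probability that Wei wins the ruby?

Apply Bayes' rule, conditioning on where the ruby actually is.
If it is in chest 1 (prior 1/3): chest 2 is available, opened with probability 1/5; weight (1/3)·(1/5) = 1/15.
If it is in chest 2 (prior 1/3): the guide opened chest 2, so this case is ruled out; weight (1/3)·0 = 0.
If it is in chest 3 (prior 1/3): only chest 2 is available, probability 1; weight (1/3)·1 = 1/3.
The weights sum to 2/5.
So P(the ruby in chest 3 | the guide opened chest 2) = (1/3) / (2/5) = 5/6.

5/6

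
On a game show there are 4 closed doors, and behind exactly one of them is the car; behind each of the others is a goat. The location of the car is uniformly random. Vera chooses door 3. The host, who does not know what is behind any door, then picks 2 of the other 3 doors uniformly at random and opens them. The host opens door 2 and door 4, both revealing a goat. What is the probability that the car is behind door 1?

1/2

Consider each possible location of the car in turn.
If it is behind either of doors 1 and 3 (prior 1/4 each): the host picks exactly this set with probability 1/3 regardless, and none is the prize; weight (1/4)·(1/3) = 1/12 each.
If it is behind either of doors 2 and 4 (prior 1/4 each): that door was opened and seen not to hold the prize — ruled out; weight (1/4)·0 = 0 each.
The weights sum to 1/6.
So P(the car behind door 1 | the host opened door 2 and door 4) = (1/12) / (1/6) = 1/2.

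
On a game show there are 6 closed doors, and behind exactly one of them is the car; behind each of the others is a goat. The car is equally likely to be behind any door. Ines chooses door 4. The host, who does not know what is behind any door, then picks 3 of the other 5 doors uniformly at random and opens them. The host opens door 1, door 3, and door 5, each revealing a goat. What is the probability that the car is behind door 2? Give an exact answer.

Because the host chose which doors to open without knowing where the car is, the choice is independent of the prize location. Learning that none of the 3 opened doors holds the car simply rules out those 3 locations and leaves the remaining 3 doors still equally likely by symmetry.
So P(the car behind door 2) = 1/3.

1/3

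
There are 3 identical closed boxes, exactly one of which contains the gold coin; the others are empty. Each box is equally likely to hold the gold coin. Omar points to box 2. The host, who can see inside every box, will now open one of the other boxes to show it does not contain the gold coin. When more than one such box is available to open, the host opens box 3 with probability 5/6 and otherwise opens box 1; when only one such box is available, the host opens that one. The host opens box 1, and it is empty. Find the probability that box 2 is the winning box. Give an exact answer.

1/7

Condition on the true location of the gold coin.
If it is in box 1 (prior 1/3): the host opened box 1, so this case is ruled out; weight (1/3)·0 = 0.
If it is in box 2 (prior 1/3): box 3 is available but not opened, probability 1/6; weight (1/3)·(1/6) = 1/18.
If it is in box 3 (prior 1/3): only box 1 is available, probability 1; weight (1/3)·1 = 1/3.
The weights sum to 7/18.
So P(the gold coin in box 2 | the host opened box 1) = (1/18) / (7/18) = 1/7.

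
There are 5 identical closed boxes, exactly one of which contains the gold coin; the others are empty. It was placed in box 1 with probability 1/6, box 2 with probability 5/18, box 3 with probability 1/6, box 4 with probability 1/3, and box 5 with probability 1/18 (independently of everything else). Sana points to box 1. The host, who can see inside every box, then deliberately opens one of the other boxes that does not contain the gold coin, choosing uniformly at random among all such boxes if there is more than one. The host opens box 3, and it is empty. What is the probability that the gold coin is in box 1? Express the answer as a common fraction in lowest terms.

3/19

Condition on the true location of the gold coin.
If it is in box 1 (prior 1/6): the host has 4 equally likely choices, so probability 1/4; weight (1/6)·(1/4) = 1/24.
If it is in box 2 (prior 5/18): the host has 3 equally likely choices, so probability 1/3; weight (5/18)·(1/3) = 5/54.
If it is in box 3 (prior 1/6): the host opened box 3, so this case is ruled out; weight (1/6)·0 = 0.
If it is in box 4 (prior 1/3): the host has 3 equally likely choices, so probability 1/3; weight (1/3)·(1/3) = 1/9.
If it is in box 5 (prior 1/18): the host has 3 equally likely choices, so probability 1/3; weight (1/18)·(1/3) = 1/54.
The weights sum to 19/72.
So P(the gold coin in box 1 | the host opened box 3) = (1/24) / (19/72) = 3/19.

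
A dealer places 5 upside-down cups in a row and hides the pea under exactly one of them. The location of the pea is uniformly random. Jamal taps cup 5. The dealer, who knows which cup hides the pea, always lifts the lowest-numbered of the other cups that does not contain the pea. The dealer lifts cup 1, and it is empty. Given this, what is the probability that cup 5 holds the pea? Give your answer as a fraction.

1/4

Apply Bayes' rule, conditioning on where the pea actually is.
If it is under cup 1 (prior 1/5): the dealer opened cup 1, so this case is ruled out; weight (1/5)·0 = 0.
If it is under any of cups 2, 3, 4, and 5 (prior 1/5 each): cup 1 is the lowest-numbered option available, probability 1; weight (1/5)·1 = 1/5 each.
The weights sum to 4/5.
So P(the pea under cup 5 | the dealer opened cup 1) = (1/5) / (4/5) = 1/4.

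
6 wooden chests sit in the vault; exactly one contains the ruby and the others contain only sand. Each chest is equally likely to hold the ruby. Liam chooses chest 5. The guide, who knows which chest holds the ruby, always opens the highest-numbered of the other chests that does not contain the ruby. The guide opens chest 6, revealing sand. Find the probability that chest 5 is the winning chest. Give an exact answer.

1/5

Apply Bayes' rule, conditioning on where the ruby actually is.
If it is in any of chests 1, 2, 3, 4, and 5 (prior 1/6 each): chest 6 is the highest-numbered option available, probability 1; weight (1/6)·1 = 1/6 each.
If it is in chest 6 (prior 1/6): the guide opened chest 6, so this case is ruled out; weight (1/6)·0 = 0.
The weights sum to 5/6.
So P(the ruby in chest 5 | the guide opened chest 6) = (1/6) / (5/6) = 1/5.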